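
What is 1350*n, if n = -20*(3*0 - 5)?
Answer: 135000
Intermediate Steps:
n = 100 (n = -20*(0 - 5) = -20*(-5) = 100)
1350*n = 1350*100 = 135000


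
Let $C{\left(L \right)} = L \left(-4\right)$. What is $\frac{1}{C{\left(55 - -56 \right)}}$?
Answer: $- \frac{1}{444} \approx -0.0022523$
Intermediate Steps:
$C{\left(L \right)} = - 4 L$
$\frac{1}{C{\left(55 - -56 \right)}} = \frac{1}{\left(-4\right) \left(55 - -56\right)} = \frac{1}{\left(-4\right) \left(55 + 56\right)} = \frac{1}{\left(-4\right) 111} = \frac{1}{-444} = - \frac{1}{444}$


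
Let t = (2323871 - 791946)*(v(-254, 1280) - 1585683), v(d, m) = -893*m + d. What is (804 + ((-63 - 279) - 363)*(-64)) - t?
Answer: 4180588136649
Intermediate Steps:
v(d, m) = d - 893*m
t = -4180588090725 (t = (2323871 - 791946)*((-254 - 893*1280) - 1585683) = 1531925*((-254 - 1143040) - 1585683) = 1531925*(-1143294 - 1585683) = 1531925*(-2728977) = -4180588090725)
(804 + ((-63 - 279) - 363)*(-64)) - t = (804 + ((-63 - 279) - 363)*(-64)) - 1*(-4180588090725) = (804 + (-342 - 363)*(-64)) + 4180588090725 = (804 - 705*(-64)) + 4180588090725 = (804 + 45120) + 4180588090725 = 45924 + 4180588090725 = 4180588136649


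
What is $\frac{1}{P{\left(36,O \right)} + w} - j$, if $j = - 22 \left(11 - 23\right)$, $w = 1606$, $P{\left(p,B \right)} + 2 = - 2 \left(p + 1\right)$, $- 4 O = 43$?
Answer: $- \frac{403919}{1530} \approx -264.0$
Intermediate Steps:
$O = - \frac{43}{4}$ ($O = \left(- \frac{1}{4}\right) 43 = - \frac{43}{4} \approx -10.75$)
$P{\left(p,B \right)} = -4 - 2 p$ ($P{\left(p,B \right)} = -2 - 2 \left(p + 1\right) = -2 - 2 \left(1 + p\right) = -2 - \left(2 + 2 p\right) = -4 - 2 p$)
$j = 264$ ($j = \left(-22\right) \left(-12\right) = 264$)
$\frac{1}{P{\left(36,O \right)} + w} - j = \frac{1}{\left(-4 - 72\right) + 1606} - 264 = \frac{1}{-76 + 1606} - 264 = \frac{1}{1530} - 264 = - \frac{403919}{1530}$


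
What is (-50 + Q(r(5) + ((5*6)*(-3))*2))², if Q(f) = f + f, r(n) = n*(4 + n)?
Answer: 102400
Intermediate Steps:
Q(f) = 2*f
(-50 + Q(r(5) + ((5*6)*(-3))*2))² = (-50 + 2*(5*(4 + 5) + ((5*6)*(-3))*2))² = (-50 + 2*(5*9 + (30*(-3))*2))² = (-50 + 2*(45 - 90*2))² = (-50 + 2*(45 - 180))² = (-50 + 2*(-135))² = (-50 - 270)² = (-320)² = 102400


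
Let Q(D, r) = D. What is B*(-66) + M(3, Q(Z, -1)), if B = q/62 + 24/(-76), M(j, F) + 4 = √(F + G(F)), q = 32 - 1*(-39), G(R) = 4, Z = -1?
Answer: -34597/589 + √3 ≈ -57.006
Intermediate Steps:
q = 71 (q = 32 + 39 = 71)
M(j, F) = -4 + √(4 + F) (M(j, F) = -4 + √(F + 4) = -4 + √(4 + F))
B = 977/1178 (B = 71/62 + 24/(-76) = 71*(1/62) + 24*(-1/76) = 71/62 - 6/19 = 977/1178 ≈ 0.82937)
B*(-66) + M(3, Q(Z, -1)) = (977/1178)*(-66) + (-4 + √(4 - 1)) = -32241/589 + (-4 + √3) = -34597/589 + √3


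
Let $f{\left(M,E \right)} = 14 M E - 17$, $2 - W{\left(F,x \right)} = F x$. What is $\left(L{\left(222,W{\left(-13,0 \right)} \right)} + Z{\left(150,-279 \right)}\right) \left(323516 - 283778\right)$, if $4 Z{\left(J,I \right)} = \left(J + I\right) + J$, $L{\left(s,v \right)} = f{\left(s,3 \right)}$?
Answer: $\frac{740100381}{2} \approx 3.7005 \cdot 10^{8}$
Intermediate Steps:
$W{\left(F,x \right)} = 2 - F x$
$f{\left(M,E \right)} = -17 + 14 E M$ ($f{\left(M,E \right)} = 14 E M - 17 = -17 + 14 E M$)
$L{\left(s,v \right)} = -17 + 42 s$ ($L{\left(s,v \right)} = -17 + 14 \cdot 3 s = -17 + 42 s$)
$Z{\left(J,I \right)} = \frac{J}{2} + \frac{I}{4}$ ($Z{\left(J,I \right)} = \frac{\left(J + I\right) + J}{4} = \frac{\left(I + J\right) + J}{4} = \frac{I + 2 J}{4} = \frac{J}{2} + \frac{I}{4}$)
$\left(L{\left(222,W{\left(-13,0 \right)} \right)} + Z{\left(150,-279 \right)}\right) \left(323516 - 283778\right) = \left(\left(-17 + 42 \cdot 222\right) + \left(\frac{1}{2} \cdot 150 + \frac{1}{4} \left(-279\right)\right)\right) \left(323516 - 283778\right) = \left(\left(-17 + 9324\right) + \left(75 - \frac{279}{4}\right)\right) 39738 = \left(9307 + \frac{21}{4}\right) 39738 = \frac{37249}{4} \cdot 39738 = \frac{740100381}{2}$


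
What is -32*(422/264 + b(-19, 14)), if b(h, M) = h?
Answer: 18376/33 ≈ 556.85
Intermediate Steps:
-32*(422/264 + b(-19, 14)) = -32*(422/264 - 19) = -32*(422*(1/264) - 19) = -32*(211/132 - 19) = -32*(-2297/132) = 18376/33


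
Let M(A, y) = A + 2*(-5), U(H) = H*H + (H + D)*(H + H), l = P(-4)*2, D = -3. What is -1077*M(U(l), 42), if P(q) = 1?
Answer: 10770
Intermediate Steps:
l = 2 (l = 1*2 = 2)
U(H) = H² + 2*H*(-3 + H) (U(H) = H*H + (H - 3)*(H + H) = H² + (-3 + H)*(2*H) = H² + 2*H*(-3 + H))
M(A, y) = -10 + A (M(A, y) = A - 10 = -10 + A)
-1077*M(U(l), 42) = -1077*(-10 + 3*2*(-2 + 2)) = -1077*(-10 + 3*2*0) = -1077*(-10 + 0) = -1077*(-10) = 10770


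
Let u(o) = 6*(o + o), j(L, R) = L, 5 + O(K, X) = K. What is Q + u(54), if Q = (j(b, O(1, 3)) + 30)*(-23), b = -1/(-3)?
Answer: -149/3 ≈ -49.667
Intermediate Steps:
O(K, X) = -5 + K
b = 1/3 (b = -1*(-1/3) = 1/3 ≈ 0.33333)
u(o) = 12*o (u(o) = 6*(2*o) = 12*o)
Q = -2093/3 (Q = (1/3 + 30)*(-23) = (91/3)*(-23) = -2093/3 ≈ -697.67)
Q + u(54) = -2093/3 + 12*54 = -2093/3 + 648 = -149/3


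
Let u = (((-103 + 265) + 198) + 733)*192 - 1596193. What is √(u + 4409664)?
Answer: √3023327 ≈ 1738.8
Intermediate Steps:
u = -1386337 (u = ((162 + 198) + 733)*192 - 1596193 = (360 + 733)*192 - 1596193 = 1093*192 - 1596193 = 209856 - 1596193 = -1386337)
√(u + 4409664) = √(-1386337 + 4409664) = √3023327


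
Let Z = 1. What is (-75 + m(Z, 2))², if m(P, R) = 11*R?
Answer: 2809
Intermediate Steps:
(-75 + m(Z, 2))² = (-75 + 11*2)² = (-75 + 22)² = (-53)² = 2809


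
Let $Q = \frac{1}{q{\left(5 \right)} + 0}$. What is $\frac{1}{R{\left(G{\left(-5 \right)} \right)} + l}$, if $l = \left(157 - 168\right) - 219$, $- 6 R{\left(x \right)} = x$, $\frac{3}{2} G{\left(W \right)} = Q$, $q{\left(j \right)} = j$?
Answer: $- \frac{45}{10351} \approx -0.0043474$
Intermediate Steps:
$Q = \frac{1}{5}$ ($Q = \frac{1}{5 + 0} = \frac{1}{5} \approx 0.2$)
$G{\left(W \right)} = \frac{2}{15}$ ($G{\left(W \right)} = \frac{2}{3} \cdot \frac{1}{5} = \frac{2}{15}$)
$R{\left(x \right)} = - \frac{x}{6}$
$l = -230$ ($l = \left(157 - 168\right) - 219 = -11 - 219 = -230$)
$\frac{1}{R{\left(G{\left(-5 \right)} \right)} + l} = \frac{1}{\left(- \frac{1}{6}\right) \frac{2}{15} - 230} = \frac{1}{- \frac{1}{45} - 230} = \frac{1}{- \frac{10351}{45}} = - \frac{45}{10351}$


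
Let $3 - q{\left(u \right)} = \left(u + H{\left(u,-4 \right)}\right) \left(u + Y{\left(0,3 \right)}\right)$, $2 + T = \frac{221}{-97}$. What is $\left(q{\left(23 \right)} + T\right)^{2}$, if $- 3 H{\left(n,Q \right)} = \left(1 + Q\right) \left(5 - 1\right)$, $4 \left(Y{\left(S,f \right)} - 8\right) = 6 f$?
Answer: $\frac{34669322809}{37636} \approx 9.2117 \cdot 10^{5}$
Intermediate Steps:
$Y{\left(S,f \right)} = 8 + \frac{3 f}{2}$ ($Y{\left(S,f \right)} = 8 + \frac{6 f}{4} = 8 + \frac{3 f}{2}$)
$H{\left(n,Q \right)} = - \frac{4}{3} - \frac{4 Q}{3}$ ($H{\left(n,Q \right)} = - \frac{\left(1 + Q\right) \left(5 - 1\right)}{3} = - \frac{\left(1 + Q\right) 4}{3} = - \frac{4 + 4 Q}{3} = - \frac{4}{3} - \frac{4 Q}{3}$)
$T = - \frac{415}{97}$ ($T = -2 + \frac{221}{-97} = -2 + 221 \left(- \frac{1}{97}\right) = -2 - \frac{221}{97} = - \frac{415}{97} \approx -4.2784$)
$q{\left(u \right)} = 3 - \left(4 + u\right) \left(\frac{25}{2} + u\right)$ ($q{\left(u \right)} = 3 - \left(u - -4\right) \left(u + \left(8 + \frac{3}{2} \cdot 3\right)\right) = 3 - \left(u + \left(- \frac{4}{3} + \frac{16}{3}\right)\right) \left(u + \left(8 + \frac{9}{2}\right)\right) = 3 - \left(u + 4\right) \left(u + \frac{25}{2}\right) = 3 - \left(4 + u\right) \left(\frac{25}{2} + u\right)$)
$\left(q{\left(23 \right)} + T\right)^{2} = \left(\left(-47 - 23^{2} - \frac{759}{2}\right) - \frac{415}{97}\right)^{2} = \left(\left(-47 - 529 - \frac{759}{2}\right) - \frac{415}{97}\right)^{2} = \left(- \frac{1911}{2} - \frac{415}{97}\right)^{2} = \left(- \frac{186197}{194}\right)^{2} = \frac{34669322809}{37636}$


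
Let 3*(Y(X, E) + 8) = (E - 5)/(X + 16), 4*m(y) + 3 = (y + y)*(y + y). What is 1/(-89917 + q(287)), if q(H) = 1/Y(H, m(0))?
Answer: -29111/2617577423 ≈ -1.1121e-5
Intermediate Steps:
m(y) = -3/4 + y**2 (m(y) = -3/4 + ((y + y)*(y + y))/4 = -3/4 + ((2*y)*(2*y))/4 = -3/4 + (4*y**2)/4 = -3/4 + y**2)
Y(X, E) = -8 + (-5 + E)/(3*(16 + X)) (Y(X, E) = -8 + ((E - 5)/(X + 16))/3 = -8 + ((-5 + E)/(16 + X))/3 = -8 + (-5 + E)/(3*(16 + X)))
q(H) = 3*(16 + H)/(-1559/4 - 24*H) (q(H) = 1/((-389 + (-3/4 + 0**2) - 24*H)/(3*(16 + H))) = 1/((-389 + (-3/4 + 0) - 24*H)/(3*(16 + H))) = 1/((-389 - 3/4 - 24*H)/(3*(16 + H))) = 1/((-1559/4 - 24*H)/(3*(16 + H))) = 3*(16 + H)/(-1559/4 - 24*H))
1/(-89917 + q(287)) = 1/(-89917 + 12*(-16 - 1*287)/(1559 + 96*287)) = 1/(-89917 + 12*(-16 - 287)/(1559 + 27552)) = 1/(-89917 + 12*(-303)/29111) = 1/(-89917 + 12*(1/29111)*(-303)) = 1/(-89917 - 3636/29111) = 1/(-2617577423/29111) = -29111/2617577423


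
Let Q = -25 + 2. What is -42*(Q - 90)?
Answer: 4746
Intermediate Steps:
Q = -23
-42*(Q - 90) = -42*(-23 - 90) = -42*(-113) = 4746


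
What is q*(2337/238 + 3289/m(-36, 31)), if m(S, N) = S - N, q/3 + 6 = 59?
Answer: -99566277/15946 ≈ -6244.0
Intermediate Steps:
q = 159 (q = -18 + 3*59 = -18 + 177 = 159)
q*(2337/238 + 3289/m(-36, 31)) = 159*(2337/238 + 3289/(-36 - 1*31)) = 159*(2337*(1/238) + 3289/(-36 - 31)) = 159*(2337/238 + 3289/(-67)) = 159*(2337/238 + 3289*(-1/67)) = 159*(2337/238 - 3289/67) = 159*(-626203/15946) = -99566277/15946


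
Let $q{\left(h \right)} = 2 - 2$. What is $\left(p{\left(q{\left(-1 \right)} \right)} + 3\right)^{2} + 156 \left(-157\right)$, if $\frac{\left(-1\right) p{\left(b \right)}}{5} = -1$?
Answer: $-24428$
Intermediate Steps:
$q{\left(h \right)} = 0$
$p{\left(b \right)} = 5$ ($p{\left(b \right)} = \left(-5\right) \left(-1\right) = 5$)
$\left(p{\left(q{\left(-1 \right)} \right)} + 3\right)^{2} + 156 \left(-157\right) = \left(5 + 3\right)^{2} + 156 \left(-157\right) = 8^{2} - 24492 = 64 - 24492 = -24428$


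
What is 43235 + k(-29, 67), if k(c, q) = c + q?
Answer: 43273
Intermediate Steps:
43235 + k(-29, 67) = 43235 + (-29 + 67) = 43235 + 38 = 43273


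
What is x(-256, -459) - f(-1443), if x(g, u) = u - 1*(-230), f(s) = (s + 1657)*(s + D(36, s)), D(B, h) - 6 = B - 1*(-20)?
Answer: 295305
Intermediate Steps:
D(B, h) = 26 + B (D(B, h) = 6 + (B - 1*(-20)) = 6 + (B + 20) = 6 + (20 + B) = 26 + B)
f(s) = (62 + s)*(1657 + s) (f(s) = (s + 1657)*(s + (26 + 36)) = (1657 + s)*(s + 62) = (1657 + s)*(62 + s) = (62 + s)*(1657 + s))
x(g, u) = 230 + u (x(g, u) = u + 230 = 230 + u)
x(-256, -459) - f(-1443) = (230 - 459) - (102734 + (-1443)² + 1719*(-1443)) = -229 - (102734 + 2082249 - 2480517) = -229 - 1*(-295534) = -229 + 295534 = 295305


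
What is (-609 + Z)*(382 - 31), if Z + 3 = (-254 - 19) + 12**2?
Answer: -260091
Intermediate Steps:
Z = -132 (Z = -3 + ((-254 - 19) + 12**2) = -3 + (-273 + 144) = -3 - 129 = -132)
(-609 + Z)*(382 - 31) = (-609 - 132)*(382 - 31) = -741*351 = -260091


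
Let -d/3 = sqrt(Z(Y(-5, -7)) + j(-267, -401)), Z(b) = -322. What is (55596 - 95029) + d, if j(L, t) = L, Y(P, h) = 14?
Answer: -39433 - 3*I*sqrt(589) ≈ -39433.0 - 72.808*I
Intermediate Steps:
d = -3*I*sqrt(589) (d = -3*sqrt(-322 - 267) = -3*I*sqrt(589) ≈ -72.808*I)
(55596 - 95029) + d = (55596 - 95029) - 3*I*sqrt(589) = -39433 - 3*I*sqrt(589)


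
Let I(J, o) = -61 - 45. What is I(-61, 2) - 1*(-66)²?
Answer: -4462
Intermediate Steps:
I(J, o) = -106
I(-61, 2) - 1*(-66)² = -106 - 1*(-66)² = -106 - 1*4356 = -106 - 4356 = -4462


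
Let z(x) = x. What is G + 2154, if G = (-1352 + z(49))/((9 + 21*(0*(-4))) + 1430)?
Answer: 3098303/1439 ≈ 2153.1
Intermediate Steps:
G = -1303/1439 (G = (-1352 + 49)/((9 + 21*(0*(-4))) + 1430) = -1303/((9 + 21*0) + 1430) = -1303/((9 + 0) + 1430) = -1303/(9 + 1430) = -1303/1439 ≈ -0.90549)
G + 2154 = -1303/1439 + 2154 = 3098303/1439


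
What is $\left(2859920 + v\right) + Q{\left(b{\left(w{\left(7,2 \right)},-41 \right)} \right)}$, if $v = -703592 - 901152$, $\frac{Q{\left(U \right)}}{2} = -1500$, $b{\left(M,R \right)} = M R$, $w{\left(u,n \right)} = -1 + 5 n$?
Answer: $1252176$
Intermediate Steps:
$Q{\left(U \right)} = -3000$ ($Q{\left(U \right)} = 2 \left(-1500\right) = -3000$)
$v = -1604744$
$\left(2859920 + v\right) + Q{\left(b{\left(w{\left(7,2 \right)},-41 \right)} \right)} = \left(2859920 - 1604744\right) - 3000 = 1255176 - 3000 = 1252176$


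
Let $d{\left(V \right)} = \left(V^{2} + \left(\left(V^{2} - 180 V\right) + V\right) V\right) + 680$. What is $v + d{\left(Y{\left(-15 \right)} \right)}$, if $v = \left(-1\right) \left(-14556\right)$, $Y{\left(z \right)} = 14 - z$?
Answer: $-110073$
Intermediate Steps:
$d{\left(V \right)} = 680 + V^{2} + V \left(V^{2} - 179 V\right)$ ($d{\left(V \right)} = \left(V^{2} + \left(V^{2} - 179 V\right) V\right) + 680 = \left(V^{2} + V \left(V^{2} - 179 V\right)\right) + 680 = 680 + V^{2} + V \left(V^{2} - 179 V\right)$)
$v = 14556$
$v + d{\left(Y{\left(-15 \right)} \right)} = 14556 + \left(680 + \left(14 - -15\right)^{3} - 178 \left(14 - -15\right)^{2}\right) = 14556 + \left(680 + \left(14 + 15\right)^{3} - 178 \left(14 + 15\right)^{2}\right) = 14556 + \left(680 + 29^{3} - 178 \cdot 29^{2}\right) = 14556 + \left(680 + 24389 - 149698\right) = 14556 - 124629 = -110073$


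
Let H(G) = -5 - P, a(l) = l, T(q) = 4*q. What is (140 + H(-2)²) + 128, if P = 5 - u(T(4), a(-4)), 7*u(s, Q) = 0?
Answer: 368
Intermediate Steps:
u(s, Q) = 0 (u(s, Q) = (⅐)*0 = 0)
P = 5 (P = 5 - 1*0 = 5 + 0 = 5)
H(G) = -10 (H(G) = -5 - 1*5 = -5 - 5 = -10)
(140 + H(-2)²) + 128 = (140 + (-10)²) + 128 = (140 + 100) + 128 = 240 + 128 = 368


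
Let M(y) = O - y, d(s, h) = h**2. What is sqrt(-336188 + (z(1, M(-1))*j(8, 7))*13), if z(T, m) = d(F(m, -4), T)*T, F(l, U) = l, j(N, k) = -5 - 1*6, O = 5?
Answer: I*sqrt(336331) ≈ 579.94*I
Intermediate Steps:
j(N, k) = -11 (j(N, k) = -5 - 6 = -11)
M(y) = 5 - y
z(T, m) = T**3 (z(T, m) = T**2*T = T**3)
sqrt(-336188 + (z(1, M(-1))*j(8, 7))*13) = sqrt(-336188 + (1**3*(-11))*13) = sqrt(-336188 + (1*(-11))*13) = sqrt(-336188 - 11*13) = sqrt(-336188 - 143) = sqrt(-336331) = I*sqrt(336331)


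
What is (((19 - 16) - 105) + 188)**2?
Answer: 7396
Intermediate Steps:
(((19 - 16) - 105) + 188)**2 = ((3 - 105) + 188)**2 = (-102 + 188)**2 = 86**2 = 7396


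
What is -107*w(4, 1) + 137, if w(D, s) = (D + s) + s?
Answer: -505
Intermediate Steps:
w(D, s) = D + 2*s
-107*w(4, 1) + 137 = -107*(4 + 2*1) + 137 = -107*(4 + 2) + 137 = -107*6 + 137 = -642 + 137 = -505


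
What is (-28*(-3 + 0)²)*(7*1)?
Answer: -1764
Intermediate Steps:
(-28*(-3 + 0)²)*(7*1) = -28*(-3)²*7 = -28*9*7 = -252*7 = -1764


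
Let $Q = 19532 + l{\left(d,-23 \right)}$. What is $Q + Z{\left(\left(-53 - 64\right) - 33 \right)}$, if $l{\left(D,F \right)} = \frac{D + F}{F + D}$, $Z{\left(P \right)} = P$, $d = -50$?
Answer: $19383$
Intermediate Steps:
$l{\left(D,F \right)} = 1$ ($l{\left(D,F \right)} = \frac{D + F}{D + F} = 1$)
$Q = 19533$ ($Q = 19532 + 1 = 19533$)
$Q + Z{\left(\left(-53 - 64\right) - 33 \right)} = 19533 - 150 = 19383$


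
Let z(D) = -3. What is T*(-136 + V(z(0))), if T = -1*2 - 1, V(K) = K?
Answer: 417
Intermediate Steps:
T = -3 (T = -2 - 1 = -3)
T*(-136 + V(z(0))) = -3*(-136 - 3) = -3*(-139) = 417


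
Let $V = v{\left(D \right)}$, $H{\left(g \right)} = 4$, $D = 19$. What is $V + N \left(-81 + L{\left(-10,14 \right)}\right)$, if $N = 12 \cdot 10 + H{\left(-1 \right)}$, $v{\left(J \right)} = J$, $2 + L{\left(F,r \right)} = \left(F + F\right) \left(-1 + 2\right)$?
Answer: $-12753$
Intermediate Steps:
$L{\left(F,r \right)} = -2 + 2 F$ ($L{\left(F,r \right)} = -2 + \left(F + F\right) \left(-1 + 2\right) = -2 + 2 F 1 = -2 + 2 F$)
$V = 19$
$N = 124$ ($N = 12 \cdot 10 + 4 = 120 + 4 = 124$)
$V + N \left(-81 + L{\left(-10,14 \right)}\right) = 19 + 124 \left(-81 + \left(-2 + 2 \left(-10\right)\right)\right) = 19 + 124 \left(-81 - 22\right) = 19 + 124 \left(-103\right) = 19 - 12772 = -12753$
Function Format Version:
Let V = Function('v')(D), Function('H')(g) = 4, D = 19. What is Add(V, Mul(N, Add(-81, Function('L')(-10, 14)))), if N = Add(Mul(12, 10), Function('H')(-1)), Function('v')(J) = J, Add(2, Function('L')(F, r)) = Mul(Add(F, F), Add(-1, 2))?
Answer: -12753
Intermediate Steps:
Function('L')(F, r) = Add(-2, Mul(2, F)) (Function('L')(F, r) = Add(-2, Mul(Add(F, F), Add(-1, 2))) = Add(-2, Mul(Mul(2, F), 1)) = Add(-2, Mul(2, F)))
V = 19
N = 124 (N = Add(Mul(12, 10), 4) = Add(120, 4) = 124)
Add(V, Mul(N, Add(-81, Function('L')(-10, 14)))) = Add(19, Mul(124, Add(-81, Add(-2, Mul(2, -10))))) = Add(19, Mul(124, Add(-81, Add(-2, -20)))) = Add(19, Mul(124, Add(-81, -22))) = Add(19, Mul(124, -103)) = Add(19, -12772) = -12753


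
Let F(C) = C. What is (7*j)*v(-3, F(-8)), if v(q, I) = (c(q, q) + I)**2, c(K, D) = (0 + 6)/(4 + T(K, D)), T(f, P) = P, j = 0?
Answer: 0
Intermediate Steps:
c(K, D) = 6/(4 + D) (c(K, D) = (0 + 6)/(4 + D) = 6/(4 + D))
v(q, I) = (I + 6/(4 + q))**2 (v(q, I) = (6/(4 + q) + I)**2 = (I + 6/(4 + q))**2)
(7*j)*v(-3, F(-8)) = (7*0)*(-8 + 6/(4 - 3))**2 = 0*(-8 + 6/1)**2 = 0*(-8 + 6*1)**2 = 0*(-8 + 6)**2 = 0*(-2)**2 = 0*4 = 0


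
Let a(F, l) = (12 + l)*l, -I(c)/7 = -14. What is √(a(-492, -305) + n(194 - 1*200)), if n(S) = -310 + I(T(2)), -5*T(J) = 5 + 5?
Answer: √89153 ≈ 298.58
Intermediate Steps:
T(J) = -2 (T(J) = -(5 + 5)/5 = -⅕*10 = -2)
I(c) = 98 (I(c) = -7*(-14) = 98)
a(F, l) = l*(12 + l)
n(S) = -212 (n(S) = -310 + 98 = -212)
√(a(-492, -305) + n(194 - 1*200)) = √(-305*(12 - 305) - 212) = √(-305*(-293) - 212) = √(89365 - 212) = √89153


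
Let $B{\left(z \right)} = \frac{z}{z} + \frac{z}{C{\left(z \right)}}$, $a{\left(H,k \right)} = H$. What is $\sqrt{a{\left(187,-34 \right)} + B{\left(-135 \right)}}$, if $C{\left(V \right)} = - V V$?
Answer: $\frac{\sqrt{380715}}{45} \approx 13.712$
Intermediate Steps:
$C{\left(V \right)} = - V^{2}$
$B{\left(z \right)} = 1 - \frac{1}{z}$ ($B{\left(z \right)} = \frac{z}{z} + \frac{z}{\left(-1\right) z^{2}} = 1 + z \left(- \frac{1}{z^{2}}\right) = 1 - \frac{1}{z}$)
$\sqrt{a{\left(187,-34 \right)} + B{\left(-135 \right)}} = \sqrt{187 + \frac{-1 - 135}{-135}} = \sqrt{187 - - \frac{136}{135}} = \sqrt{187 + \frac{136}{135}} = \sqrt{\frac{25381}{135}} = \frac{\sqrt{380715}}{45}$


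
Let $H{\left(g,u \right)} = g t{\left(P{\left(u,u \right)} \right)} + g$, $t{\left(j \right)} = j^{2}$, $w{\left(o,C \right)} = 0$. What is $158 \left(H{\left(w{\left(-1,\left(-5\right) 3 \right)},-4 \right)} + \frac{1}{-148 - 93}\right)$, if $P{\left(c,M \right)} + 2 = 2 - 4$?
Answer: $- \frac{158}{241} \approx -0.6556$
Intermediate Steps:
$P{\left(c,M \right)} = -4$ ($P{\left(c,M \right)} = -2 + \left(2 - 4\right) = -2 - 2 = -4$)
$H{\left(g,u \right)} = 17 g$ ($H{\left(g,u \right)} = g \left(-4\right)^{2} + g = g 16 + g = 16 g + g = 17 g$)
$158 \left(H{\left(w{\left(-1,\left(-5\right) 3 \right)},-4 \right)} + \frac{1}{-148 - 93}\right) = 158 \left(17 \cdot 0 + \frac{1}{-148 - 93}\right) = 158 \left(0 + \frac{1}{-241}\right) = 158 \left(0 - \frac{1}{241}\right) = 158 \left(- \frac{1}{241}\right) = - \frac{158}{241}$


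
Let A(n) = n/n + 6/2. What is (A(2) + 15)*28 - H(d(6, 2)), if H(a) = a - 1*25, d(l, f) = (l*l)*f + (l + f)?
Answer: 477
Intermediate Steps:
A(n) = 4 (A(n) = 1 + 6*(1/2) = 1 + 3 = 4)
d(l, f) = f + l + f*l**2 (d(l, f) = l**2*f + (f + l) = f*l**2 + (f + l) = f + l + f*l**2)
H(a) = -25 + a (H(a) = a - 25 = -25 + a)
(A(2) + 15)*28 - H(d(6, 2)) = (4 + 15)*28 - (-25 + (2 + 6 + 2*6**2)) = 19*28 - (-25 + (2 + 6 + 2*36)) = 532 - (-25 + (2 + 6 + 72)) = 532 - (-25 + 80) = 532 - 1*55 = 532 - 55 = 477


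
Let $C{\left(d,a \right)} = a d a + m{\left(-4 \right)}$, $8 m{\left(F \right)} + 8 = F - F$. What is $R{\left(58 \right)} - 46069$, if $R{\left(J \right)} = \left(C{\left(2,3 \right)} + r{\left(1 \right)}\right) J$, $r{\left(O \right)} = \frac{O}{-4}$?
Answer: $- \frac{90195}{2} \approx -45098.0$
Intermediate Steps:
$m{\left(F \right)} = -1$ ($m{\left(F \right)} = -1 + \frac{F - F}{8} = -1 + \frac{1}{8} \cdot 0 = -1 + 0 = -1$)
$r{\left(O \right)} = - \frac{O}{4}$ ($r{\left(O \right)} = O \left(- \frac{1}{4}\right) = - \frac{O}{4}$)
$C{\left(d,a \right)} = -1 + d a^{2}$ ($C{\left(d,a \right)} = a d a - 1 = d a^{2} - 1 = -1 + d a^{2}$)
$R{\left(J \right)} = \frac{67 J}{4}$ ($R{\left(J \right)} = \left(\left(-1 + 2 \cdot 3^{2}\right) - \frac{1}{4}\right) J = \left(\left(-1 + 2 \cdot 9\right) - \frac{1}{4}\right) J = \left(\left(-1 + 18\right) - \frac{1}{4}\right) J = \left(17 - \frac{1}{4}\right) J = \frac{67 J}{4}$)
$R{\left(58 \right)} - 46069 = \frac{67}{4} \cdot 58 - 46069 = \frac{1943}{2} - 46069 = - \frac{90195}{2}$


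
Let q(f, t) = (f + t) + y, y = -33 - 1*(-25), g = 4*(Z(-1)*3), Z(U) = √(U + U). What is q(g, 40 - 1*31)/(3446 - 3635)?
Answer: -1/189 - 4*I*√2/63 ≈ -0.005291 - 0.089791*I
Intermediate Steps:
Z(U) = √2*√U (Z(U) = √(2*U) = √2*√U)
g = 12*I*√2 (g = 4*((√2*√(-1))*3) = 4*((√2*I)*3) = 4*((I*√2)*3) = 4*(3*I*√2) = 12*I*√2 ≈ 16.971*I)
y = -8 (y = -33 + 25 = -8)
q(f, t) = -8 + f + t (q(f, t) = (f + t) - 8 = -8 + f + t)
q(g, 40 - 1*31)/(3446 - 3635) = (-8 + 12*I*√2 + (40 - 1*31))/(3446 - 3635) = (-8 + 12*I*√2 + (40 - 31))/(-189) = (-8 + 12*I*√2 + 9)*(-1/189) = (1 + 12*I*√2)*(-1/189) = -1/189 - 4*I*√2/63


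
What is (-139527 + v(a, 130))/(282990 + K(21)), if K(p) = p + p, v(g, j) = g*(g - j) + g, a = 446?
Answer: 1855/283032 ≈ 0.0065540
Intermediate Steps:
v(g, j) = g + g*(g - j)
K(p) = 2*p
(-139527 + v(a, 130))/(282990 + K(21)) = (-139527 + 446*(1 + 446 - 1*130))/(282990 + 2*21) = (-139527 + 446*(1 + 446 - 130))/(282990 + 42) = (-139527 + 446*317)/283032 = (-139527 + 141382)*(1/283032) = 1855*(1/283032) = 1855/283032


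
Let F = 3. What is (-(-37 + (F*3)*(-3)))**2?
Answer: 4096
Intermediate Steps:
(-(-37 + (F*3)*(-3)))**2 = (-(-37 + (3*3)*(-3)))**2 = (-(-37 + 9*(-3)))**2 = (-(-37 - 27))**2 = (-1*(-64))**2 = 64**2 = 4096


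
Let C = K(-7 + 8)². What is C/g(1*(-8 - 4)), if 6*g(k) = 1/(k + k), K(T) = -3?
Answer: -1296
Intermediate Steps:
C = 9 (C = (-3)² = 9)
g(k) = 1/(12*k) (g(k) = 1/(6*(k + k)) = 1/(6*((2*k))) = (1/(2*k))/6 = 1/(12*k))
C/g(1*(-8 - 4)) = 9/((1/(12*((1*(-8 - 4)))))) = 9/((1/(12*((1*(-12)))))) = 9/(((1/12)/(-12))) = 9/(((1/12)*(-1/12))) = 9/(-1/144) = 9*(-144) = -1296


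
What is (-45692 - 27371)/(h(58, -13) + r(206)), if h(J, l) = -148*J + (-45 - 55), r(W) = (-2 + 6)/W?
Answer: 7525489/894450 ≈ 8.4135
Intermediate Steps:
r(W) = 4/W
h(J, l) = -100 - 148*J (h(J, l) = -148*J - 100 = -100 - 148*J)
(-45692 - 27371)/(h(58, -13) + r(206)) = (-45692 - 27371)/((-100 - 148*58) + 4/206) = -73063/((-100 - 8584) + 4*(1/206)) = -73063/(-8684 + 2/103) = -73063/(-894450/103) = -73063*(-103/894450) = 7525489/894450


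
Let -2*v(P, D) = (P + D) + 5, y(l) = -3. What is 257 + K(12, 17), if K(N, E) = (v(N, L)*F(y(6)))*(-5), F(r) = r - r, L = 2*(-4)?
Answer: 257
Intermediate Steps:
L = -8
F(r) = 0
v(P, D) = -5/2 - D/2 - P/2 (v(P, D) = -((P + D) + 5)/2 = -((D + P) + 5)/2 = -(5 + D + P)/2 = -5/2 - D/2 - P/2)
K(N, E) = 0 (K(N, E) = ((-5/2 - ½*(-8) - N/2)*0)*(-5) = ((-5/2 + 4 - N/2)*0)*(-5) = ((3/2 - N/2)*0)*(-5) = 0*(-5) = 0)
257 + K(12, 17) = 257 + 0 = 257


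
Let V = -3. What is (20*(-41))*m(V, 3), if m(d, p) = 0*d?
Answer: 0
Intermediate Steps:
m(d, p) = 0
(20*(-41))*m(V, 3) = (20*(-41))*0 = -820*0 = 0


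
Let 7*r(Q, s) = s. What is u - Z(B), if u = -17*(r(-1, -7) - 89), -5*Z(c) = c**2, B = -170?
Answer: 7310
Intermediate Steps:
Z(c) = -c**2/5
r(Q, s) = s/7
u = 1530 (u = -17*((1/7)*(-7) - 89) = -17*(-1 - 89) = -17*(-90) = 1530)
u - Z(B) = 1530 - (-1)*(-170)**2/5 = 1530 - (-1)*28900/5 = 1530 - 1*(-5780) = 1530 + 5780 = 7310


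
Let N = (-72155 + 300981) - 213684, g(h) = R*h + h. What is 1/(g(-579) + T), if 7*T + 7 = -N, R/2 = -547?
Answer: 7/4414780 ≈ 1.5856e-6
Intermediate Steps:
R = -1094 (R = 2*(-547) = -1094)
g(h) = -1093*h (g(h) = -1094*h + h = -1093*h)
N = 15142 (N = 228826 - 213684 = 15142)
T = -15149/7 (T = -1 + (-1*15142)/7 = -1 + (⅐)*(-15142) = -1 - 15142/7 = -15149/7 ≈ -2164.1)
1/(g(-579) + T) = 1/(-1093*(-579) - 15149/7) = 1/(632847 - 15149/7) = 1/(4414780/7) = 7/4414780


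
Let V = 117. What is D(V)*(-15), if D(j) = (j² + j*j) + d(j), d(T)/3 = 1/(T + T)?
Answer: -10677425/26 ≈ -4.1067e+5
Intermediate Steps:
d(T) = 3/(2*T) (d(T) = 3/(T + T) = 3/((2*T)) = 3*(1/(2*T)) = 3/(2*T))
D(j) = 2*j² + 3/(2*j) (D(j) = (j² + j*j) + 3/(2*j) = (j² + j²) + 3/(2*j) = 2*j² + 3/(2*j))
D(V)*(-15) = ((½)*(3 + 4*117³)/117)*(-15) = ((½)*(1/117)*(3 + 4*1601613))*(-15) = ((½)*(1/117)*(3 + 6406452))*(-15) = ((½)*(1/117)*6406455)*(-15) = (2135485/78)*(-15) = -10677425/26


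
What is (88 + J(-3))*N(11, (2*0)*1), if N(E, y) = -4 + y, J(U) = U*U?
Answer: -388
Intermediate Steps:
J(U) = U²
(88 + J(-3))*N(11, (2*0)*1) = (88 + (-3)²)*(-4 + (2*0)*1) = (88 + 9)*(-4 + 0*1) = 97*(-4 + 0) = 97*(-4) = -388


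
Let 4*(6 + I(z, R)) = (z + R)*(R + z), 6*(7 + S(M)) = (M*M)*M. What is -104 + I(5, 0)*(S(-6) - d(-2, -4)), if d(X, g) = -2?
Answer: -457/4 ≈ -114.25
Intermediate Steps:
S(M) = -7 + M³/6 (S(M) = -7 + ((M*M)*M)/6 = -7 + (M²*M)/6 = -7 + M³/6)
I(z, R) = -6 + (R + z)²/4 (I(z, R) = -6 + ((z + R)*(R + z))/4 = -6 + ((R + z)*(R + z))/4 = -6 + (R + z)²/4)
-104 + I(5, 0)*(S(-6) - d(-2, -4)) = -104 + (-6 + (0 + 5)²/4)*((-7 + (⅙)*(-6)³) - 1*(-2)) = -104 + (-6 + (¼)*5²)*((-7 + (⅙)*(-216)) + 2) = -104 + (-6 + (¼)*25)*((-7 - 36) + 2) = -104 + (-6 + 25/4)*(-43 + 2) = -104 + (¼)*(-41) = -104 - 41/4 = -457/4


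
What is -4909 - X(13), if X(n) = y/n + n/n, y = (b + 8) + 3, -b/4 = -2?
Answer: -63849/13 ≈ -4911.5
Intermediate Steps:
b = 8 (b = -4*(-2) = 8)
y = 19 (y = (8 + 8) + 3 = 16 + 3 = 19)
X(n) = 1 + 19/n (X(n) = 19/n + n/n = 19/n + 1 = 1 + 19/n)
-4909 - X(13) = -4909 - (19 + 13)/13 = -4909 - 32/13 = -63849/13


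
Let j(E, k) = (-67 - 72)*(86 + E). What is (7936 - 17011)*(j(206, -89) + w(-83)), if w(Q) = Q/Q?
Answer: 368327025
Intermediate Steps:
j(E, k) = -11954 - 139*E (j(E, k) = -139*(86 + E) = -11954 - 139*E)
w(Q) = 1
(7936 - 17011)*(j(206, -89) + w(-83)) = (7936 - 17011)*((-11954 - 139*206) + 1) = -9075*((-11954 - 28634) + 1) = -9075*(-40588 + 1) = -9075*(-40587) = 368327025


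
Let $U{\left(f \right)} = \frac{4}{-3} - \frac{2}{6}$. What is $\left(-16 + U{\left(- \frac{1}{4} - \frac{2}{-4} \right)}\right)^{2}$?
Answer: $\frac{2809}{9} \approx 312.11$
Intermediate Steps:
$U{\left(f \right)} = - \frac{5}{3}$ ($U{\left(f \right)} = 4 \left(- \frac{1}{3}\right) - \frac{1}{3} = - \frac{4}{3} - \frac{1}{3} = - \frac{5}{3}$)
$\left(-16 + U{\left(- \frac{1}{4} - \frac{2}{-4} \right)}\right)^{2} = \left(-16 - \frac{5}{3}\right)^{2} = \left(- \frac{53}{3}\right)^{2} = \frac{2809}{9}$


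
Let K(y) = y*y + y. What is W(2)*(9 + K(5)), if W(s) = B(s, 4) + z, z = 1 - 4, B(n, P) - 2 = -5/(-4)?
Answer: 39/4 ≈ 9.7500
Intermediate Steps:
B(n, P) = 13/4 (B(n, P) = 2 - 5/(-4) = 2 - 5*(-¼) = 2 + 5/4 = 13/4)
z = -3
W(s) = ¼ (W(s) = 13/4 - 3 = ¼)
K(y) = y + y² (K(y) = y² + y = y + y²)
W(2)*(9 + K(5)) = (9 + 5*(1 + 5))/4 = (9 + 5*6)/4 = (9 + 30)/4 = (¼)*39 = 39/4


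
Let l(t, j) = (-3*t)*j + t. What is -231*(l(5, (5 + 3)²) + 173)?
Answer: 180642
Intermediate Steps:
l(t, j) = t - 3*j*t (l(t, j) = -3*j*t + t = t - 3*j*t)
-231*(l(5, (5 + 3)²) + 173) = -231*(5*(1 - 3*(5 + 3)²) + 173) = -231*(5*(1 - 3*8²) + 173) = -231*(5*(1 - 3*64) + 173) = -231*(5*(1 - 192) + 173) = -231*(5*(-191) + 173) = -231*(-955 + 173) = -231*(-782) = -1*(-180642) = 180642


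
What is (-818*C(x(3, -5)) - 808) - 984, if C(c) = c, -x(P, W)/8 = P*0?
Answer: -1792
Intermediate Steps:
x(P, W) = 0 (x(P, W) = -8*P*0 = -8*0 = 0)
(-818*C(x(3, -5)) - 808) - 984 = (-818*0 - 808) - 984 = (0 - 808) - 984 = -808 - 984 = -1792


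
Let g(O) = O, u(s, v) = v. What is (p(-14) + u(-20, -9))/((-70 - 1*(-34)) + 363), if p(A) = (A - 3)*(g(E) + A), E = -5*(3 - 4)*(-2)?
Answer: 133/109 ≈ 1.2202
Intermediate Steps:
E = -10 (E = -5*(-1)*(-2) = 5*(-2) = -10)
p(A) = (-10 + A)*(-3 + A) (p(A) = (A - 3)*(-10 + A) = (-3 + A)*(-10 + A) = (-10 + A)*(-3 + A))
(p(-14) + u(-20, -9))/((-70 - 1*(-34)) + 363) = ((30 + (-14)² - 13*(-14)) - 9)/((-70 - 1*(-34)) + 363) = ((30 + 196 + 182) - 9)/((-70 + 34) + 363) = (408 - 9)/(-36 + 363) = 399/327 = 399*(1/327) = 133/109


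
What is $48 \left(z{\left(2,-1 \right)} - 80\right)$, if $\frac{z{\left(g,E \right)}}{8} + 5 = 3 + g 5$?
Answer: $-768$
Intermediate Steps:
$z{\left(g,E \right)} = -16 + 40 g$ ($z{\left(g,E \right)} = -40 + 8 \left(3 + g 5\right) = -40 + 8 \left(3 + 5 g\right) = -40 + \left(24 + 40 g\right) = -16 + 40 g$)
$48 \left(z{\left(2,-1 \right)} - 80\right) = 48 \left(\left(-16 + 40 \cdot 2\right) - 80\right) = 48 \left(\left(-16 + 80\right) - 80\right) = 48 \left(64 - 80\right) = 48 \left(-16\right) = -768$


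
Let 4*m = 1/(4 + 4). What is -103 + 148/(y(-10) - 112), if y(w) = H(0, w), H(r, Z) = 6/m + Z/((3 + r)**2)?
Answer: -35899/355 ≈ -101.12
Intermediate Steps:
m = 1/32 (m = 1/(4*(4 + 4)) = (1/4)/8 = (1/4)*(1/8) = 1/32 ≈ 0.031250)
H(r, Z) = 192 + Z/(3 + r)**2 (H(r, Z) = 6/(1/32) + Z/((3 + r)**2) = 6*32 + Z/(3 + r)**2 = 192 + Z/(3 + r)**2)
y(w) = 192 + w/9 (y(w) = 192 + w/(3 + 0)**2 = 192 + w/3**2 = 192 + w*(1/9) = 192 + w/9)
-103 + 148/(y(-10) - 112) = -103 + 148/((192 + (1/9)*(-10)) - 112) = -103 + 148/((192 - 10/9) - 112) = -103 + 148/(1718/9 - 112) = -103 + 148/(710/9) = -103 + 148*(9/710) = -103 + 666/355 = -35899/355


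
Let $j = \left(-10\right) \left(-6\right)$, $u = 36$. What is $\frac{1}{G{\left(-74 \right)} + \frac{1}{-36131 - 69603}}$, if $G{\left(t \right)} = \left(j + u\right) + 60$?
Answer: $\frac{105734}{16494503} \approx 0.0064103$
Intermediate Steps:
$j = 60$
$G{\left(t \right)} = 156$ ($G{\left(t \right)} = \left(60 + 36\right) + 60 = 96 + 60 = 156$)
$\frac{1}{G{\left(-74 \right)} + \frac{1}{-36131 - 69603}} = \frac{1}{156 + \frac{1}{-36131 - 69603}} = \frac{1}{156 + \frac{1}{-105734}} = \frac{1}{156 - \frac{1}{105734}} = \frac{1}{\frac{16494503}{105734}} = \frac{105734}{16494503}$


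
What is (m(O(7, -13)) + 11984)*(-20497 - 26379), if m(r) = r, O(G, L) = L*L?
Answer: -569684028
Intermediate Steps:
O(G, L) = L**2
(m(O(7, -13)) + 11984)*(-20497 - 26379) = ((-13)**2 + 11984)*(-20497 - 26379) = (169 + 11984)*(-46876) = 12153*(-46876) = -569684028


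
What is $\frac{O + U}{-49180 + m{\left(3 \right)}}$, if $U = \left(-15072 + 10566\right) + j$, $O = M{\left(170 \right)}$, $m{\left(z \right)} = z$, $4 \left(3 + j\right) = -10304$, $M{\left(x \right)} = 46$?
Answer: $\frac{7039}{49177} \approx 0.14314$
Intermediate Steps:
$j = -2579$ ($j = -3 + \frac{1}{4} \left(-10304\right) = -3 - 2576 = -2579$)
$O = 46$
$U = -7085$ ($U = \left(-15072 + 10566\right) - 2579 = -4506 - 2579 = -7085$)
$\frac{O + U}{-49180 + m{\left(3 \right)}} = \frac{46 - 7085}{-49180 + 3} = - \frac{7039}{-49177} = \left(-7039\right) \left(- \frac{1}{49177}\right) = \frac{7039}{49177}$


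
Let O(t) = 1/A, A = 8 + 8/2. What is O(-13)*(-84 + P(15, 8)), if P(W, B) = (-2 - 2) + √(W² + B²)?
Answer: -71/12 ≈ -5.9167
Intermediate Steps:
P(W, B) = -4 + √(B² + W²)
A = 12 (A = 8 + 8*(½) = 8 + 4 = 12)
O(t) = 1/12
O(-13)*(-84 + P(15, 8)) = (-84 + (-4 + √(8² + 15²)))/12 = (-84 + (-4 + √(64 + 225)))/12 = (-84 + (-4 + √289))/12 = (-84 + (-4 + 17))/12 = (-84 + 13)/12 = (1/12)*(-71) = -71/12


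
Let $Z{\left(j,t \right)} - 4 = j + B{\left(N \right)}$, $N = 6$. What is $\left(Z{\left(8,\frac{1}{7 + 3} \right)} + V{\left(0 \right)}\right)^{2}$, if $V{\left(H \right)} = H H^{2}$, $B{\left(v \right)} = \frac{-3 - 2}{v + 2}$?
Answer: $\frac{8281}{64} \approx 129.39$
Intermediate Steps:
$B{\left(v \right)} = - \frac{5}{2 + v}$
$Z{\left(j,t \right)} = \frac{27}{8} + j$ ($Z{\left(j,t \right)} = 4 + \left(j - \frac{5}{2 + 6}\right) = 4 + \left(j - \frac{5}{8}\right) = 4 + \left(- \frac{5}{8} + j\right) = \frac{27}{8} + j$)
$V{\left(H \right)} = H^{3}$
$\left(Z{\left(8,\frac{1}{7 + 3} \right)} + V{\left(0 \right)}\right)^{2} = \left(\left(\frac{27}{8} + 8\right) + 0^{3}\right)^{2} = \left(\frac{91}{8} + 0\right)^{2} = \left(\frac{91}{8}\right)^{2} = \frac{8281}{64}$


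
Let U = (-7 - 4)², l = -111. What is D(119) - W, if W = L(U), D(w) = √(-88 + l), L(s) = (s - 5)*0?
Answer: I*√199 ≈ 14.107*I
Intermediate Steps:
U = 121 (U = (-11)² = 121)
L(s) = 0 (L(s) = (-5 + s)*0 = 0)
D(w) = I*√199 (D(w) = √(-88 - 111) = √(-199) = I*√199)
W = 0
D(119) - W = I*√199 - 1*0 = I*√199 + 0 = I*√199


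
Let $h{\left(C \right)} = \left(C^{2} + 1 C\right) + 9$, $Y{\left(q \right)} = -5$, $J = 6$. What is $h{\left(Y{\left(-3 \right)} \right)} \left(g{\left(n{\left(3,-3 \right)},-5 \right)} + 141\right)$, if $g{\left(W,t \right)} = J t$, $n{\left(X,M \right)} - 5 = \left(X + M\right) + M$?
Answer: $3219$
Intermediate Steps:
$n{\left(X,M \right)} = 5 + X + 2 M$ ($n{\left(X,M \right)} = 5 + \left(\left(X + M\right) + M\right) = 5 + \left(\left(M + X\right) + M\right) = 5 + \left(X + 2 M\right) = 5 + X + 2 M$)
$g{\left(W,t \right)} = 6 t$
$h{\left(C \right)} = 9 + C + C^{2}$ ($h{\left(C \right)} = \left(C^{2} + C\right) + 9 = \left(C + C^{2}\right) + 9 = 9 + C + C^{2}$)
$h{\left(Y{\left(-3 \right)} \right)} \left(g{\left(n{\left(3,-3 \right)},-5 \right)} + 141\right) = \left(9 - 5 + \left(-5\right)^{2}\right) \left(6 \left(-5\right) + 141\right) = \left(9 - 5 + 25\right) \left(-30 + 141\right) = 29 \cdot 111 = 3219$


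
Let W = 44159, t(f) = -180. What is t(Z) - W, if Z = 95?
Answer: -44339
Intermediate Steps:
t(Z) - W = -180 - 1*44159 = -180 - 44159 = -44339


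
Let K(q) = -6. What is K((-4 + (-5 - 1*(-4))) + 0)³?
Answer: -216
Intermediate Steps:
K((-4 + (-5 - 1*(-4))) + 0)³ = (-6)³ = -216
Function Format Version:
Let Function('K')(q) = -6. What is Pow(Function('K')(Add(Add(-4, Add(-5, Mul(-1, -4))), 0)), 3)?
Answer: -216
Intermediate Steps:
Pow(Function('K')(Add(Add(-4, Add(-5, Mul(-1, -4))), 0)), 3) = Pow(-6, 3) = -216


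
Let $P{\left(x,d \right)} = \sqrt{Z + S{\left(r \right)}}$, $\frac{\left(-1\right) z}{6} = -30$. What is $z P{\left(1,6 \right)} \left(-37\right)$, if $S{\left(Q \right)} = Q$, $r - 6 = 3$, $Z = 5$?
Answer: $- 6660 \sqrt{14} \approx -24919.0$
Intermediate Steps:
$z = 180$ ($z = \left(-6\right) \left(-30\right) = 180$)
$r = 9$ ($r = 6 + 3 = 9$)
$P{\left(x,d \right)} = \sqrt{14}$ ($P{\left(x,d \right)} = \sqrt{5 + 9} = \sqrt{14}$)
$z P{\left(1,6 \right)} \left(-37\right) = 180 \sqrt{14} \left(-37\right) = - 6660 \sqrt{14}$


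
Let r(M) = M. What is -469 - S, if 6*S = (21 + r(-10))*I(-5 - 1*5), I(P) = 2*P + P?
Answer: -414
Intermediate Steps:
I(P) = 3*P
S = -55 (S = ((21 - 10)*(3*(-5 - 1*5)))/6 = (11*(3*(-5 - 5)))/6 = (11*(3*(-10)))/6 = (11*(-30))/6 = (1/6)*(-330) = -55)
-469 - S = -469 - 1*(-55) = -469 + 55 = -414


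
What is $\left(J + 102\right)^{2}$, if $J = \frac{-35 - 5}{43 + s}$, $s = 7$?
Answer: $\frac{256036}{25} \approx 10241.0$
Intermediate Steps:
$J = - \frac{4}{5}$ ($J = \frac{-35 - 5}{43 + 7} = - \frac{40}{50} = \left(-40\right) \frac{1}{50} = - \frac{4}{5} \approx -0.8$)
$\left(J + 102\right)^{2} = \left(- \frac{4}{5} + 102\right)^{2} = \left(\frac{506}{5}\right)^{2} = \frac{256036}{25}$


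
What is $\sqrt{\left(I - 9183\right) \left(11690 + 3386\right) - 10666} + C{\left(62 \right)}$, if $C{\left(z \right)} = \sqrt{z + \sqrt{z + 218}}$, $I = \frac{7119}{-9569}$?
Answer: $\sqrt{62 + 2 \sqrt{70}} + \frac{5 i \sqrt{10349905199506}}{1367} \approx 8.8732 + 11767.0 i$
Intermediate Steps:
$I = - \frac{1017}{1367}$ ($I = 7119 \left(- \frac{1}{9569}\right) = - \frac{1017}{1367} \approx -0.74397$)
$C{\left(z \right)} = \sqrt{z + \sqrt{218 + z}}$
$\sqrt{\left(I - 9183\right) \left(11690 + 3386\right) - 10666} + C{\left(62 \right)} = \sqrt{\left(- \frac{1017}{1367} - 9183\right) \left(11690 + 3386\right) - 10666} + \sqrt{62 + \sqrt{218 + 62}} = \sqrt{\left(- \frac{12554178}{1367}\right) 15076 - 10666} + \sqrt{62 + \sqrt{280}} = \sqrt{- \frac{189266787528}{1367} - 10666} + \sqrt{62 + 2 \sqrt{70}} = \sqrt{- \frac{189281367950}{1367}} + \sqrt{62 + 2 \sqrt{70}} = \frac{5 i \sqrt{10349905199506}}{1367} + \sqrt{62 + 2 \sqrt{70}} = \sqrt{62 + 2 \sqrt{70}} + \frac{5 i \sqrt{10349905199506}}{1367}$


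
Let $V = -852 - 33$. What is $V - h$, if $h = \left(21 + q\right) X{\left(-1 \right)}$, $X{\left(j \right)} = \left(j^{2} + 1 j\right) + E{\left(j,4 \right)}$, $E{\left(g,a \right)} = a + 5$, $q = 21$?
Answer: $-1263$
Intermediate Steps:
$E{\left(g,a \right)} = 5 + a$
$X{\left(j \right)} = 9 + j + j^{2}$ ($X{\left(j \right)} = \left(j^{2} + 1 j\right) + \left(5 + 4\right) = \left(j^{2} + j\right) + 9 = \left(j + j^{2}\right) + 9 = 9 + j + j^{2}$)
$V = -885$ ($V = -852 - 33 = -885$)
$h = 378$ ($h = \left(21 + 21\right) \left(9 - 1 + \left(-1\right)^{2}\right) = 42 \left(9 - 1 + 1\right) = 42 \cdot 9 = 378$)
$V - h = -885 - 378 = -1263$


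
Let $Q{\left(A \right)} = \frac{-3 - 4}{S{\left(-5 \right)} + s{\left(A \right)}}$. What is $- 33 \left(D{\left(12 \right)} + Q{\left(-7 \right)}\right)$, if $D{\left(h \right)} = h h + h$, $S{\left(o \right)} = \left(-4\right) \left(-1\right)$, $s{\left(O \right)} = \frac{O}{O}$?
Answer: $- \frac{25509}{5} \approx -5101.8$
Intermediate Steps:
$s{\left(O \right)} = 1$
$S{\left(o \right)} = 4$
$D{\left(h \right)} = h + h^{2}$ ($D{\left(h \right)} = h^{2} + h = h + h^{2}$)
$Q{\left(A \right)} = - \frac{7}{5}$ ($Q{\left(A \right)} = \frac{-3 - 4}{4 + 1} = - \frac{7}{5}$)
$- 33 \left(D{\left(12 \right)} + Q{\left(-7 \right)}\right) = - 33 \left(12 \left(1 + 12\right) - \frac{7}{5}\right) = - 33 \left(12 \cdot 13 - \frac{7}{5}\right) = - 33 \left(156 - \frac{7}{5}\right) = \left(-33\right) \frac{773}{5} = - \frac{25509}{5}$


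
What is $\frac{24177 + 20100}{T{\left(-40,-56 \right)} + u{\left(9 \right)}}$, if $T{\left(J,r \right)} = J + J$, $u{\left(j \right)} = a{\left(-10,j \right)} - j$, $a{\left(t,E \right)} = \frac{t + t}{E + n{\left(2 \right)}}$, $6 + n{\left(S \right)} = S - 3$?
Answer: $- \frac{14759}{33} \approx -447.24$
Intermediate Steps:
$n{\left(S \right)} = -9 + S$ ($n{\left(S \right)} = -6 + \left(S - 3\right) = -6 + \left(-3 + S\right) = -9 + S$)
$a{\left(t,E \right)} = \frac{2 t}{-7 + E}$ ($a{\left(t,E \right)} = \frac{t + t}{E + \left(-9 + 2\right)} = \frac{2 t}{E - 7} = \frac{2 t}{-7 + E}$)
$u{\left(j \right)} = - j - \frac{20}{-7 + j}$ ($u{\left(j \right)} = 2 \left(-10\right) \frac{1}{-7 + j} - j = - \frac{20}{-7 + j} - j = - j - \frac{20}{-7 + j}$)
$T{\left(J,r \right)} = 2 J$
$\frac{24177 + 20100}{T{\left(-40,-56 \right)} + u{\left(9 \right)}} = \frac{24177 + 20100}{2 \left(-40\right) + \frac{-20 - 9 \left(-7 + 9\right)}{-7 + 9}} = \frac{44277}{-80 + \frac{-20 - 9 \cdot 2}{2}} = \frac{44277}{-80 + \frac{-20 - 18}{2}} = \frac{44277}{-80 + \frac{1}{2} \left(-38\right)} = \frac{44277}{-80 - 19} = \frac{44277}{-99} = 44277 \left(- \frac{1}{99}\right) = - \frac{14759}{33}$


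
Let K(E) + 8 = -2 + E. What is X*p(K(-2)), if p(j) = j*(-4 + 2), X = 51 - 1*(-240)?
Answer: 6984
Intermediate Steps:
K(E) = -10 + E (K(E) = -8 + (-2 + E) = -10 + E)
X = 291 (X = 51 + 240 = 291)
p(j) = -2*j (p(j) = j*(-2) = -2*j)
X*p(K(-2)) = 291*(-2*(-10 - 2)) = 291*(-2*(-12)) = 291*24 = 6984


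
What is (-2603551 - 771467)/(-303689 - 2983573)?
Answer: 562503/547877 ≈ 1.0267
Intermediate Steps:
(-2603551 - 771467)/(-303689 - 2983573) = -3375018/(-3287262) = -3375018*(-1/3287262) = 562503/547877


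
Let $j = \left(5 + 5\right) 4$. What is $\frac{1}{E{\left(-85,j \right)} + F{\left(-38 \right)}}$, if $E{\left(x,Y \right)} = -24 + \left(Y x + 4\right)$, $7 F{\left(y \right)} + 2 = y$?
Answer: $- \frac{7}{23980} \approx -0.00029191$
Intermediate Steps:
$F{\left(y \right)} = - \frac{2}{7} + \frac{y}{7}$
$j = 40$ ($j = 10 \cdot 4 = 40$)
$E{\left(x,Y \right)} = -20 + Y x$ ($E{\left(x,Y \right)} = -24 + \left(4 + Y x\right) = -20 + Y x$)
$\frac{1}{E{\left(-85,j \right)} + F{\left(-38 \right)}} = \frac{1}{\left(-20 + 40 \left(-85\right)\right) + \left(- \frac{2}{7} + \frac{1}{7} \left(-38\right)\right)} = \frac{1}{\left(-20 - 3400\right) - \frac{40}{7}} = \frac{1}{-3420 - \frac{40}{7}} = \frac{1}{- \frac{23980}{7}} = - \frac{7}{23980}$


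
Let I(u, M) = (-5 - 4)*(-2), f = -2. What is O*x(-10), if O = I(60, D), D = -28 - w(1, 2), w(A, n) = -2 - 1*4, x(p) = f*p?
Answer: 360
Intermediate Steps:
x(p) = -2*p
w(A, n) = -6 (w(A, n) = -2 - 4 = -6)
D = -22 (D = -28 - 1*(-6) = -28 + 6 = -22)
I(u, M) = 18 (I(u, M) = -9*(-2) = 18)
O = 18
O*x(-10) = 18*(-2*(-10)) = 18*20 = 360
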